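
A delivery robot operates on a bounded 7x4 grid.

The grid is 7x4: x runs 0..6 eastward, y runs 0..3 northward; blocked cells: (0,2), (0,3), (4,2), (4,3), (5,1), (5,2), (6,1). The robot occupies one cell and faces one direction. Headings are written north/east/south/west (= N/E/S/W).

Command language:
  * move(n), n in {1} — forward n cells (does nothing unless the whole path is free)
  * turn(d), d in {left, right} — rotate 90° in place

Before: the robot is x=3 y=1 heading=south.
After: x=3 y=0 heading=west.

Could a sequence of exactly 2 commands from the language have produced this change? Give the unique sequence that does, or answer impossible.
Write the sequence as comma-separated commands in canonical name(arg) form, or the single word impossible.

key: running turn(right) before move(1) would end elsewhere — order is forced
initial: x=3 y=1 heading=south
step 1 (move(1)): x=3 y=0 heading=south
step 2 (turn(right)): x=3 y=0 heading=west
all 9 alternatives checked — unique.

move(1), turn(right)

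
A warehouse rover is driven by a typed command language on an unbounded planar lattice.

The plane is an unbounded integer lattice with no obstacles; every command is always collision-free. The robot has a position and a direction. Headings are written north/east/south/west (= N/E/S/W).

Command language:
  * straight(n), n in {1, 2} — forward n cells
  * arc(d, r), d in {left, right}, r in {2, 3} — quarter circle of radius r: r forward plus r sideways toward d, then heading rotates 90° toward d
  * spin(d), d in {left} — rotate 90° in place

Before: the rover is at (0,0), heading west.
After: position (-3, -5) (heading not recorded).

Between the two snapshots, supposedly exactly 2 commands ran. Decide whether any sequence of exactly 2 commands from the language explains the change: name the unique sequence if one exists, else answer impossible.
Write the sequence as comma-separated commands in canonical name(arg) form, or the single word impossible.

arc(left, 3), straight(2)

key: order matters: swapping arc(left, 3) and straight(2) lands elsewhere
from: at (0,0), heading west
t=1 arc(left, 3) ⇒ at (-3,-3), heading south
t=2 straight(2) ⇒ at (-3,-5), heading south
all 49 alternatives checked — unique.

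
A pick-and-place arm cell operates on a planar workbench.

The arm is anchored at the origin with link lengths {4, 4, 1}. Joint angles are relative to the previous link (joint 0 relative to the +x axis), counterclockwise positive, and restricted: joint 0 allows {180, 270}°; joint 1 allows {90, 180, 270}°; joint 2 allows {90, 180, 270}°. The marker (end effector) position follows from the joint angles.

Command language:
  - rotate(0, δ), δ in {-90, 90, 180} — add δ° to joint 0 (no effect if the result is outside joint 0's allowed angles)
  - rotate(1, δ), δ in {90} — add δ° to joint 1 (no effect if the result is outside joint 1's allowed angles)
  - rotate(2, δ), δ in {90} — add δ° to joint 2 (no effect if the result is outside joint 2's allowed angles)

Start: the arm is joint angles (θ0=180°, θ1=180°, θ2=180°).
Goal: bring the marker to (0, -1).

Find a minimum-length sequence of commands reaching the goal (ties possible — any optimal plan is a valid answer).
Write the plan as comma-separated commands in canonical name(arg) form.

initial: joint angles (θ0=180°, θ1=180°, θ2=180°)
[1] after rotate(2, 90): joint angles (θ0=180°, θ1=180°, θ2=270°)
minimal: 1 command(s), checked below 1.

rotate(2, 90)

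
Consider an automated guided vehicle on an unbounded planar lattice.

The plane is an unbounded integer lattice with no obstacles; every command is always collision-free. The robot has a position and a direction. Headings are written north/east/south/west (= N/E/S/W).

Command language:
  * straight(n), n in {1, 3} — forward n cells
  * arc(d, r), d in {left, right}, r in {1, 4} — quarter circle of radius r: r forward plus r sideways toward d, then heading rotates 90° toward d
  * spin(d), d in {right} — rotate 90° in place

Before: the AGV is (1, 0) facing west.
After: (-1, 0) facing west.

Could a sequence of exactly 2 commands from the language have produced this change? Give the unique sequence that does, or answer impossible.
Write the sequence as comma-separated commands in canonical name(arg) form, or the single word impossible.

key: heading stays W — no command in the sequence turns
t0: (1, 0) facing west
t=1 straight(1) ⇒ (0, 0) facing west
t=2 straight(1) ⇒ (-1, 0) facing west
all 49 alternatives checked — unique.

straight(1), straight(1)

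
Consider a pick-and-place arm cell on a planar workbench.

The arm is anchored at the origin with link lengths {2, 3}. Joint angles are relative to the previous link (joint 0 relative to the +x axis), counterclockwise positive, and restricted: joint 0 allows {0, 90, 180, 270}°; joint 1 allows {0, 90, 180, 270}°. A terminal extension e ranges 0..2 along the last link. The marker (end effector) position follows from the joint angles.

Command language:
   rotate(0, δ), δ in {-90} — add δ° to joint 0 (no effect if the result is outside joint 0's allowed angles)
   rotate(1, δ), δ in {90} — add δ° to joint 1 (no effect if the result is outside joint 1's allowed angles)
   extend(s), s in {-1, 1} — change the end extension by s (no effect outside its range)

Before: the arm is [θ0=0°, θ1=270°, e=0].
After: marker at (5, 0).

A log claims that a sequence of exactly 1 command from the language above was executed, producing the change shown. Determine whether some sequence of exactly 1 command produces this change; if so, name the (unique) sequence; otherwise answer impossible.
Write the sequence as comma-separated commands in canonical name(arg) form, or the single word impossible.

t0: [θ0=0°, θ1=270°, e=0]
1. rotate(1, 90) → [θ0=0°, θ1=0°, e=0]
all 4 alternatives checked — unique.

rotate(1, 90)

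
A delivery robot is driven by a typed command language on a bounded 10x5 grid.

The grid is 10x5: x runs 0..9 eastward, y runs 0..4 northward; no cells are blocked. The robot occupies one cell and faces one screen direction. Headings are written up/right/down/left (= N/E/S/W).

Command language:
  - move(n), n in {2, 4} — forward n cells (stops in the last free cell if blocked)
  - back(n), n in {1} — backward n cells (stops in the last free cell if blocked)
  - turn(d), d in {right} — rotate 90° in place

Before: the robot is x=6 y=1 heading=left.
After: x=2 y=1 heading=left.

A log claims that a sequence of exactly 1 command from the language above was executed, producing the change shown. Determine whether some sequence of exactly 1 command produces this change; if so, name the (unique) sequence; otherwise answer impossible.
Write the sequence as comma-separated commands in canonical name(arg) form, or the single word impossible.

key: heading stays W — the single command does not turn
initial: x=6 y=1 heading=left
step 1 (move(4)): x=2 y=1 heading=left
uniquely the one of 4 1-step routes that fits.

move(4)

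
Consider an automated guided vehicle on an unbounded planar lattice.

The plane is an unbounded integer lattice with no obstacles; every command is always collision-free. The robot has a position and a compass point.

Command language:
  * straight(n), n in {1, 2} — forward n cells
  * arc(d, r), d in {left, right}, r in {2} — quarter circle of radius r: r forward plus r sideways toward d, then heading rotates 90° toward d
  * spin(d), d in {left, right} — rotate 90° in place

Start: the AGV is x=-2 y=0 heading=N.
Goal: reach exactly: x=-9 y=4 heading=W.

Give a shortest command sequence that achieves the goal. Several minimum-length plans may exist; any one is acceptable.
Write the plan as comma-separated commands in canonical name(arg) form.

t0: x=-2 y=0 heading=N
step 1 (straight(2)): x=-2 y=2 heading=N
step 2 (arc(left, 2)): x=-4 y=4 heading=W
step 3 (straight(1)): x=-5 y=4 heading=W
step 4 (straight(2)): x=-7 y=4 heading=W
step 5 (straight(2)): x=-9 y=4 heading=W
shorter routes all fall short; 5 is best.

straight(2), arc(left, 2), straight(1), straight(2), straight(2)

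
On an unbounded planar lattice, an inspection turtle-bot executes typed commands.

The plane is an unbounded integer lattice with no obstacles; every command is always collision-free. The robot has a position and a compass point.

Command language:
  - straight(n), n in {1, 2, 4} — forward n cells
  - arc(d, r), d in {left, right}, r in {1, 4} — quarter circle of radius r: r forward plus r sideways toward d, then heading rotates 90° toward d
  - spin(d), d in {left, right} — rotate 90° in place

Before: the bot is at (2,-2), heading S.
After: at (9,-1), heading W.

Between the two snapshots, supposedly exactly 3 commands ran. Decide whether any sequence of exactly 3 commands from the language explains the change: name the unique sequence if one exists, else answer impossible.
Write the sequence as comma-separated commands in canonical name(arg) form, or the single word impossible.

arc(left, 4), arc(left, 4), arc(left, 1)

key: position moved to (9,-1) AND the heading swung to W — translation plus rotation needed
t0: at (2,-2), heading S
t=1 arc(left, 4) ⇒ at (6,-6), heading E
t=2 arc(left, 4) ⇒ at (10,-2), heading N
t=3 arc(left, 1) ⇒ at (9,-1), heading W
uniquely the one of 729 3-step routes that fits.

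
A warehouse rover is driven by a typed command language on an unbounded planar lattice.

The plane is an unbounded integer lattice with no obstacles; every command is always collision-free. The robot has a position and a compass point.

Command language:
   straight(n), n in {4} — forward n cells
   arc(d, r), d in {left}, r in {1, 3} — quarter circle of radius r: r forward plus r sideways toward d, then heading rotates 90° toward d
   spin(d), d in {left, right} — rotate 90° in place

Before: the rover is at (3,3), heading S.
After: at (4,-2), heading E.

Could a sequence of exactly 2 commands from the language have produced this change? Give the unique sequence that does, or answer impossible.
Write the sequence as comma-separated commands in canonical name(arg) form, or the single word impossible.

key: running arc(left, 1) before straight(4) would end elsewhere — order is forced
begin: at (3,3), heading S
[1] after straight(4): at (3,-1), heading S
[2] after arc(left, 1): at (4,-2), heading E
no other 2-command option fits: unique.

straight(4), arc(left, 1)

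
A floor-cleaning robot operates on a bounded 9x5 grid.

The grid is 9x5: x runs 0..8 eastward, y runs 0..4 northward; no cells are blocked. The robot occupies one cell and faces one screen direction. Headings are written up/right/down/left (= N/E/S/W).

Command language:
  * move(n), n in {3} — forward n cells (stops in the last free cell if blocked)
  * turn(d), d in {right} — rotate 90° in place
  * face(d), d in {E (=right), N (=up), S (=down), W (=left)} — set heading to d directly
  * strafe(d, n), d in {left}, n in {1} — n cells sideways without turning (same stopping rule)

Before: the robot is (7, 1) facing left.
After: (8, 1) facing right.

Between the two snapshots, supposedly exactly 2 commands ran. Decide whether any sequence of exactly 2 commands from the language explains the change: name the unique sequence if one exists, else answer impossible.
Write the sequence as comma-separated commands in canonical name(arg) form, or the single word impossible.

key: running move(3) before face(E) would end elsewhere — order is forced
begin: (7, 1) facing left
t=1 face(E) ⇒ (7, 1) facing right
t=2 move(3) ⇒ (8, 1) facing right
uniquely the one of 49 2-step routes that fits.

face(E), move(3)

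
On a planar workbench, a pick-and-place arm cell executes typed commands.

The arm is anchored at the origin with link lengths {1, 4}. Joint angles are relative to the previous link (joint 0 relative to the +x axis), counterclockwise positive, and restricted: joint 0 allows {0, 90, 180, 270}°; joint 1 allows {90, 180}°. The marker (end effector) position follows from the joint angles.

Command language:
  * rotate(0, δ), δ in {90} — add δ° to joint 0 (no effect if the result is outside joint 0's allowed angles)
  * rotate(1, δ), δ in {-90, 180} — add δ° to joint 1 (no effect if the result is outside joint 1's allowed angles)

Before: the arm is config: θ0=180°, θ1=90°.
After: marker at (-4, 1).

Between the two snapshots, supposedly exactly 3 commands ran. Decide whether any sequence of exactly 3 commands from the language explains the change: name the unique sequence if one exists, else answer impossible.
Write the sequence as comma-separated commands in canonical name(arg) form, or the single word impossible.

t0: config: θ0=180°, θ1=90°
[1] after rotate(0, 90): config: θ0=270°, θ1=90°
[2] after rotate(0, 90): config: θ0=0°, θ1=90°
[3] after rotate(0, 90): config: θ0=90°, θ1=90°
no rival 3-sequence matches.

rotate(0, 90), rotate(0, 90), rotate(0, 90)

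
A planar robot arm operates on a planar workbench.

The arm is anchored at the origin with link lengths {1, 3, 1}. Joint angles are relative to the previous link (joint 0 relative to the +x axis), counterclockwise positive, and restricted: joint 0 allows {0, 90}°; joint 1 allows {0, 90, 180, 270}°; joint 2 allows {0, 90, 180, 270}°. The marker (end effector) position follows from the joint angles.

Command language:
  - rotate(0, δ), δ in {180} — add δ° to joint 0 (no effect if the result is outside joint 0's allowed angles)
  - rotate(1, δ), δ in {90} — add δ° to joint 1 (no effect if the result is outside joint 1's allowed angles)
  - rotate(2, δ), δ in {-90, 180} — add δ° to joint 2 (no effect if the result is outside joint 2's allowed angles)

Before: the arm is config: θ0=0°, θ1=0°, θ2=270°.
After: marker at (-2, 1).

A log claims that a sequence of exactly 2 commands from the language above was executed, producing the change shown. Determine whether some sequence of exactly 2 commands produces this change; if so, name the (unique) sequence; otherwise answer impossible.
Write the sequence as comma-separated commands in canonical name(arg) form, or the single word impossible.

rotate(1, 90), rotate(1, 90)

t0: config: θ0=0°, θ1=0°, θ2=270°
t=1 rotate(1, 90) ⇒ config: θ0=0°, θ1=90°, θ2=270°
t=2 rotate(1, 90) ⇒ config: θ0=0°, θ1=180°, θ2=270°
uniquely the one of 16 2-step routes that fits.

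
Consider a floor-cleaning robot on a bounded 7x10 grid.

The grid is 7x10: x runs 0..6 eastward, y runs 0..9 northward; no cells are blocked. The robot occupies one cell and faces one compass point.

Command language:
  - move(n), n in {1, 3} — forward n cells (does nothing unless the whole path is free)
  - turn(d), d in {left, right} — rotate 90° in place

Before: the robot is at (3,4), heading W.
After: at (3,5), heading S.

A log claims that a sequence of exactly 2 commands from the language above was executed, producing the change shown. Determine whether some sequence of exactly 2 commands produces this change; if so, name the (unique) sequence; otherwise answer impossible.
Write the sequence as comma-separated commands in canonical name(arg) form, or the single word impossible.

impossible

checked all 2-command options: none fits.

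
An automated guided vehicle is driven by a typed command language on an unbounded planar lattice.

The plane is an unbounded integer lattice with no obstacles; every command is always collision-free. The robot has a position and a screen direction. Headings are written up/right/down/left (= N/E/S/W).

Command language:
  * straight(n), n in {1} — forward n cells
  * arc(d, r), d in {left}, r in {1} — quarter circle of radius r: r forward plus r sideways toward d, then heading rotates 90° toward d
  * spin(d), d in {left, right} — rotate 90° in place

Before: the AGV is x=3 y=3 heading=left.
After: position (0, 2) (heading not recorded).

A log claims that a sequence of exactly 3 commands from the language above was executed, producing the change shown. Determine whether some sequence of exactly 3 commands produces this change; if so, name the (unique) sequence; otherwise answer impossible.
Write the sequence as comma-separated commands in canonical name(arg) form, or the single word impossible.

key: order matters: swapping straight(1) and arc(left, 1) lands elsewhere
from: x=3 y=3 heading=left
t=1 straight(1) ⇒ x=2 y=3 heading=left
t=2 straight(1) ⇒ x=1 y=3 heading=left
t=3 arc(left, 1) ⇒ x=0 y=2 heading=down
no rival 3-sequence matches.

straight(1), straight(1), arc(left, 1)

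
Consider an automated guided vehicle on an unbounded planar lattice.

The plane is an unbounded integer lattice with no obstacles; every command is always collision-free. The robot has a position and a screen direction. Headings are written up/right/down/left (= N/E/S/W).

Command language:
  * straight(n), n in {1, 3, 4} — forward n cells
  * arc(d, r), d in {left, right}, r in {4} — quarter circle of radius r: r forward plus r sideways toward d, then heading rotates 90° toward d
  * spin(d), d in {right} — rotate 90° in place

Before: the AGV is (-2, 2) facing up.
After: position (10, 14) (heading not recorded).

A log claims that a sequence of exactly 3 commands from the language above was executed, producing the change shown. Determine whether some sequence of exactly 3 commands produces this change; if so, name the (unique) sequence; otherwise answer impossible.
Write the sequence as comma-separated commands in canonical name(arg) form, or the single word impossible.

begin: (-2, 2) facing up
1. arc(right, 4) → (2, 6) facing right
2. arc(left, 4) → (6, 10) facing up
3. arc(right, 4) → (10, 14) facing right
no rival 3-sequence matches.

arc(right, 4), arc(left, 4), arc(right, 4)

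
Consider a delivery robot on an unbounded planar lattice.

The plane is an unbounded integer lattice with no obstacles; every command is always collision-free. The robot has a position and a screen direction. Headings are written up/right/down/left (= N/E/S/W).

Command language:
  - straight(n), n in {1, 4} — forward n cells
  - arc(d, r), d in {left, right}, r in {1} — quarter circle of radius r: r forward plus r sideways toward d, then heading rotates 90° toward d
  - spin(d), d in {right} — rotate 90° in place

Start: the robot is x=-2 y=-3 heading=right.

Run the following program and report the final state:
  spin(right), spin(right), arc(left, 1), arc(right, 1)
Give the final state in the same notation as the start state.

x=-4 y=-5 heading=left

start: x=-2 y=-3 heading=right
1. spin(right) → x=-2 y=-3 heading=down
2. spin(right) → x=-2 y=-3 heading=left
3. arc(left, 1) → x=-3 y=-4 heading=down
4. arc(right, 1) → x=-4 y=-5 heading=left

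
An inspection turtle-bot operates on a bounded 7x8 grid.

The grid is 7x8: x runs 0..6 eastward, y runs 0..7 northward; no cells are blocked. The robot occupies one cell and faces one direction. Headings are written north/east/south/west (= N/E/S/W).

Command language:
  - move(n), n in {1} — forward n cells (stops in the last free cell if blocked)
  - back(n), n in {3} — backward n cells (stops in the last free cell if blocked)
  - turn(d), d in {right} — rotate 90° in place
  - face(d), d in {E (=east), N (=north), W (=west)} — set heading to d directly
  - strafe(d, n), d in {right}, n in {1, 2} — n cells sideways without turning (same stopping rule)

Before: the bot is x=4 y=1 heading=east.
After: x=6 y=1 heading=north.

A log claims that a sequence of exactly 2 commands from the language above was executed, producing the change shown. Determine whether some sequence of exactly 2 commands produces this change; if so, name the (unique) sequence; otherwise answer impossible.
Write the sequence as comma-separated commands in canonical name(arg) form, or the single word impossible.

key: cell and facing (now N) both changed — the 2 commands mix motion and turning
begin: x=4 y=1 heading=east
step 1 (face(N)): x=4 y=1 heading=north
step 2 (strafe(right, 2)): x=6 y=1 heading=north
no other 2-command option fits: unique.

face(N), strafe(right, 2)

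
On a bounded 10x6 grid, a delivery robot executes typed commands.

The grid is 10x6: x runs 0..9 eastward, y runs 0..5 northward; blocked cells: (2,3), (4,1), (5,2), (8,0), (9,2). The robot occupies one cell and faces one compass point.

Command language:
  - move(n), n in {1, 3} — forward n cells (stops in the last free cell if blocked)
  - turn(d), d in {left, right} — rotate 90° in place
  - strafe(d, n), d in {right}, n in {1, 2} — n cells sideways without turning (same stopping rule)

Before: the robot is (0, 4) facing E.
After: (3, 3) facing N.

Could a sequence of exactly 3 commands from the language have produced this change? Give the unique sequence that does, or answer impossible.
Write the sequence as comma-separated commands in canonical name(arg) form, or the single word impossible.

move(3), strafe(right, 1), turn(left)

key: position moved to (3,3) AND the heading swung to N — translation plus rotation needed
t0: (0, 4) facing E
[1] after move(3): (3, 4) facing E
[2] after strafe(right, 1): (3, 3) facing E
[3] after turn(left): (3, 3) facing N
uniquely the one of 216 3-step routes that fits.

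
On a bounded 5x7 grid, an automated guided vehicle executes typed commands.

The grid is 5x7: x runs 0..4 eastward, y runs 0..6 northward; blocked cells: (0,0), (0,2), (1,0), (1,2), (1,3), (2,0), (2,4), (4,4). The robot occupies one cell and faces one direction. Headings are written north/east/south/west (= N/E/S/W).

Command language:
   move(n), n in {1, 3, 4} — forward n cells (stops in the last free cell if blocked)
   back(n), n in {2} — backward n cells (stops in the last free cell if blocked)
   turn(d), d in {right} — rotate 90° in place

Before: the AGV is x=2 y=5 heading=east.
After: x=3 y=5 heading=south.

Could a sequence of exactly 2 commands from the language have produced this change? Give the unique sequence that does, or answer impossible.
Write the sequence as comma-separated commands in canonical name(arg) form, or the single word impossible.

key: order matters: swapping move(1) and turn(right) lands elsewhere
begin: x=2 y=5 heading=east
t=1 move(1) ⇒ x=3 y=5 heading=east
t=2 turn(right) ⇒ x=3 y=5 heading=south
all 25 alternatives checked — unique.

move(1), turn(right)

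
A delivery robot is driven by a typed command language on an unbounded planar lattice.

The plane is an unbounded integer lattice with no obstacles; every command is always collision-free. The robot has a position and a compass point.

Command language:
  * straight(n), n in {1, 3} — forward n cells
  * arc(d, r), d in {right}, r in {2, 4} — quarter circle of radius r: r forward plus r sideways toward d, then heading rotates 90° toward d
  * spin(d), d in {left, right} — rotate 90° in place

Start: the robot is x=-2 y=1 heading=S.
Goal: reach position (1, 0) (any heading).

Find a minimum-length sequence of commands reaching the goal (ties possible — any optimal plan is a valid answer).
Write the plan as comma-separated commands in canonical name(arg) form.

begin: x=-2 y=1 heading=S
[1] after straight(1): x=-2 y=0 heading=S
[2] after spin(left): x=-2 y=0 heading=E
[3] after straight(3): x=1 y=0 heading=E
minimal: 3 command(s), checked below 3.

straight(1), spin(left), straight(3)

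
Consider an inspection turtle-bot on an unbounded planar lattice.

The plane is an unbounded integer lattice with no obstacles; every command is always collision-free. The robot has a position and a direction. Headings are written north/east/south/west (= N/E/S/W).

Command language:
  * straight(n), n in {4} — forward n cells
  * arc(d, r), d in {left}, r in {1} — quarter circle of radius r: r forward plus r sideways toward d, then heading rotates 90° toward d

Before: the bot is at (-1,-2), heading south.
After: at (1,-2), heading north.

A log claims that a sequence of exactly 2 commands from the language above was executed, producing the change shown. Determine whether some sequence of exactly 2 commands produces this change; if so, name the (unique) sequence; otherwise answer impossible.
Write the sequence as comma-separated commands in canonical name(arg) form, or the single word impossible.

arc(left, 1), arc(left, 1)

key: cell and facing (now N) both changed — the 2 commands mix motion and turning
start: at (-1,-2), heading south
step 1 (arc(left, 1)): at (0,-3), heading east
step 2 (arc(left, 1)): at (1,-2), heading north
no rival 2-sequence matches.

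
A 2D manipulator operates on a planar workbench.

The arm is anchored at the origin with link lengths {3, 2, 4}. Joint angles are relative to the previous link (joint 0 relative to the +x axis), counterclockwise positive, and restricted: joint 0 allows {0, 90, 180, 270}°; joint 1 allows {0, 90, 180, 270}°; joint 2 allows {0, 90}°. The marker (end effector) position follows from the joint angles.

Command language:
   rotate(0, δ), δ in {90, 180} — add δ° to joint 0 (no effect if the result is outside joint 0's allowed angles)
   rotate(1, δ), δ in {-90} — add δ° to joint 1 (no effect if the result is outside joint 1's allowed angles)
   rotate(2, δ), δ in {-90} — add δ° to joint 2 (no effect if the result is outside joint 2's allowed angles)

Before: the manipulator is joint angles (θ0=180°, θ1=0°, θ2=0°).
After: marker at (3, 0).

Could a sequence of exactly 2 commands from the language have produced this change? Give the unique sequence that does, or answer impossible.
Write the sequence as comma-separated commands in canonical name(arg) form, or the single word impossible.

start: joint angles (θ0=180°, θ1=0°, θ2=0°)
step 1 (rotate(1, -90)): joint angles (θ0=180°, θ1=270°, θ2=0°)
step 2 (rotate(1, -90)): joint angles (θ0=180°, θ1=180°, θ2=0°)
all 16 alternatives checked — unique.

rotate(1, -90), rotate(1, -90)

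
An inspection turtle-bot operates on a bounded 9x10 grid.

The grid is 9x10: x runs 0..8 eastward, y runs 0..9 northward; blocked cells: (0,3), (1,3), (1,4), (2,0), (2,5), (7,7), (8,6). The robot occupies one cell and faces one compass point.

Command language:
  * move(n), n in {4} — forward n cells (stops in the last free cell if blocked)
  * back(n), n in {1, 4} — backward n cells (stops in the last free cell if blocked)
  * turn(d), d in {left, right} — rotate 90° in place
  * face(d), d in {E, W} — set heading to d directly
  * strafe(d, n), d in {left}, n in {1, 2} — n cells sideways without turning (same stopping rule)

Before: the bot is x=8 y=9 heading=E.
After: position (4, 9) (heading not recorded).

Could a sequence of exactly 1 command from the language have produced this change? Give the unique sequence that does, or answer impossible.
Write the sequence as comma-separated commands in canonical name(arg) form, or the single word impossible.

t0: x=8 y=9 heading=E
1. back(4) → x=4 y=9 heading=E
no other 1-command option fits: unique.

back(4)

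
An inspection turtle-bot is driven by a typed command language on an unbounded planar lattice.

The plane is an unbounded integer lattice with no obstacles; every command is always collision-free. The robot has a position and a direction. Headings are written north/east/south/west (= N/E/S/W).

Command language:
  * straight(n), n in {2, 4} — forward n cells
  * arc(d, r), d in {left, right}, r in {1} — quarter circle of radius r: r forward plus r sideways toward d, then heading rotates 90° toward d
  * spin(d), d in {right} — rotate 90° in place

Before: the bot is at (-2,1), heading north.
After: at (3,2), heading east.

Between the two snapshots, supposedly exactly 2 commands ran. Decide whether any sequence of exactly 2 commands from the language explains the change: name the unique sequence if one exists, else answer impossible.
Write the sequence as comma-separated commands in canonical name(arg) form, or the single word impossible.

arc(right, 1), straight(4)

key: cell and facing (now E) both changed — the 2 commands mix motion and turning
start: at (-2,1), heading north
[1] after arc(right, 1): at (-1,2), heading east
[2] after straight(4): at (3,2), heading east
no rival 2-sequence matches.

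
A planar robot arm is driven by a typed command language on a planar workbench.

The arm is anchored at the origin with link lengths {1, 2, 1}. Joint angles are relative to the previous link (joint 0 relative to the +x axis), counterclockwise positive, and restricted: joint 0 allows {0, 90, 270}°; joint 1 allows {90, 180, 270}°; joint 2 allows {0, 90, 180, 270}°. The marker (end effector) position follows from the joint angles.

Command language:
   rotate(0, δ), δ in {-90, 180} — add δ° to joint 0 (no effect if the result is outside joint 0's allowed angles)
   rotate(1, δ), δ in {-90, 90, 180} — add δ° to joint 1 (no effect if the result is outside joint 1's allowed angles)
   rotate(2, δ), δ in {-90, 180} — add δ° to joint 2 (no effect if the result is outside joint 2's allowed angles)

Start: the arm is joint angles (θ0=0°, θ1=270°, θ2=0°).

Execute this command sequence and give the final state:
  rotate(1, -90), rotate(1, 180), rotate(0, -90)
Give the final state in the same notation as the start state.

joint angles (θ0=270°, θ1=180°, θ2=0°)

from: joint angles (θ0=0°, θ1=270°, θ2=0°)
step 1 (rotate(1, -90)): joint angles (θ0=0°, θ1=180°, θ2=0°)
step 2 (rotate(1, 180)): joint angles (θ0=0°, θ1=180°, θ2=0°)
step 3 (rotate(0, -90)): joint angles (θ0=270°, θ1=180°, θ2=0°)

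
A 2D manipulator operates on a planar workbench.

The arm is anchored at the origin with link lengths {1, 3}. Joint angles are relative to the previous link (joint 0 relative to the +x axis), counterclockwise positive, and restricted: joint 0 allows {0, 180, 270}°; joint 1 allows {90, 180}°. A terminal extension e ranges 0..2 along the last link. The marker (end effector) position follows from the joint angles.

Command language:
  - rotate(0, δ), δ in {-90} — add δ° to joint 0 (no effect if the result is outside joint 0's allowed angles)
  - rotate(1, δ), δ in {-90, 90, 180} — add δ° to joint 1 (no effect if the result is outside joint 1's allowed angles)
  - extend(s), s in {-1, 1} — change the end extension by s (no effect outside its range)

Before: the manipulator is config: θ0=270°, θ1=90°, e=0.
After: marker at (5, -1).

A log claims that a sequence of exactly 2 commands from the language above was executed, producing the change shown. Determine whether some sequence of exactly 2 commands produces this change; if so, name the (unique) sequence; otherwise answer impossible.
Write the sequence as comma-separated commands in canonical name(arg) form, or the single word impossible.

extend(1), extend(1)

initial: config: θ0=270°, θ1=90°, e=0
1. extend(1) → config: θ0=270°, θ1=90°, e=1
2. extend(1) → config: θ0=270°, θ1=90°, e=2
uniquely the one of 36 2-step routes that fits.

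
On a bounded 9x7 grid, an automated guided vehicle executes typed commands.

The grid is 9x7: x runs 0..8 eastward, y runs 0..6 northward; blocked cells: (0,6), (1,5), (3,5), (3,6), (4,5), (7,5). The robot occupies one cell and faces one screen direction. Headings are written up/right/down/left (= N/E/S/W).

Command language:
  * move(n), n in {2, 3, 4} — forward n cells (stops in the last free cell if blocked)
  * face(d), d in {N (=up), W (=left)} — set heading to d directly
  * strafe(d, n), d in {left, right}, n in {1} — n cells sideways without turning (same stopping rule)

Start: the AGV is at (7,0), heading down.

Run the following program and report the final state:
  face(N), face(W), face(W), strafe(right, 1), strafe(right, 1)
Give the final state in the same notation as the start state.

initial: at (7,0), heading down
1. face(N) → at (7,0), heading up
2. face(W) → at (7,0), heading left
3. face(W) → at (7,0), heading left
4. strafe(right, 1) → at (7,1), heading left
5. strafe(right, 1) → at (7,2), heading left

at (7,2), heading left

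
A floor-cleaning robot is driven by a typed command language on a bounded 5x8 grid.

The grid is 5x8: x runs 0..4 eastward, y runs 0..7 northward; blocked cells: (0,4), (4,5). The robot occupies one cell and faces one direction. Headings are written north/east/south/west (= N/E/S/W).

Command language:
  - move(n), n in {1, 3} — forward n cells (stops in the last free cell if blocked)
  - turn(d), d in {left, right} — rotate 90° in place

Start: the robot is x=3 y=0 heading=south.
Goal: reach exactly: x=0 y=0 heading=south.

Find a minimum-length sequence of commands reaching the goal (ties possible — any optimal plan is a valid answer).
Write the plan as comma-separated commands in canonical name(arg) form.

initial: x=3 y=0 heading=south
step 1 (turn(right)): x=3 y=0 heading=west
step 2 (move(3)): x=0 y=0 heading=west
step 3 (turn(left)): x=0 y=0 heading=south
minimal: 3 command(s), checked below 3.

turn(right), move(3), turn(left)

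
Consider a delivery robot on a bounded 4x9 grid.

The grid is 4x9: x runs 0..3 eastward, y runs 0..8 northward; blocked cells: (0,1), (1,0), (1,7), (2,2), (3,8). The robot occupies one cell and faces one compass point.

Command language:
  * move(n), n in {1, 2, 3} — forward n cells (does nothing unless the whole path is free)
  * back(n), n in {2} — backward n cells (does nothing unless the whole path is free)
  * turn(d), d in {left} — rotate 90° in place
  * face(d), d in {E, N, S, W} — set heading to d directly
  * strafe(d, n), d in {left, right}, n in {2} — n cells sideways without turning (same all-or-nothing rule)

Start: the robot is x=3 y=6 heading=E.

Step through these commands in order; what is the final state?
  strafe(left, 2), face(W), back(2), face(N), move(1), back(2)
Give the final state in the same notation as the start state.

start: x=3 y=6 heading=E
1. strafe(left, 2) → x=3 y=6 heading=E
2. face(W) → x=3 y=6 heading=W
3. back(2) → x=3 y=6 heading=W
4. face(N) → x=3 y=6 heading=N
5. move(1) → x=3 y=7 heading=N
6. back(2) → x=3 y=5 heading=N

x=3 y=5 heading=N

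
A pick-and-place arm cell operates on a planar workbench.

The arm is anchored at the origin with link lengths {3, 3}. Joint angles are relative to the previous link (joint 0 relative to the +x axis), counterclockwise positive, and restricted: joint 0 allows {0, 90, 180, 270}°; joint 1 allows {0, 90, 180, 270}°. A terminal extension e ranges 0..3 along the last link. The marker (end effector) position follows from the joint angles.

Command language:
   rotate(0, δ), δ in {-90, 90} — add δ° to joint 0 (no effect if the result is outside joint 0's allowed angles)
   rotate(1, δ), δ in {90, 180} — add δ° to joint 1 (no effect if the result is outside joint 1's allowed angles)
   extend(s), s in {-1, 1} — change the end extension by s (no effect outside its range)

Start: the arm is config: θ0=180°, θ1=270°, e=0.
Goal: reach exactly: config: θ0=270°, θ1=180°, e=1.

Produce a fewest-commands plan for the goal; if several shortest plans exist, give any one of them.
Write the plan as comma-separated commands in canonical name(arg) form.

initial: config: θ0=180°, θ1=270°, e=0
[1] after rotate(1, 180): config: θ0=180°, θ1=90°, e=0
[2] after extend(1): config: θ0=180°, θ1=90°, e=1
[3] after rotate(1, 90): config: θ0=180°, θ1=180°, e=1
[4] after rotate(0, 90): config: θ0=270°, θ1=180°, e=1
nothing shorter than 4 reaches the goal.

rotate(1, 180), extend(1), rotate(1, 90), rotate(0, 90)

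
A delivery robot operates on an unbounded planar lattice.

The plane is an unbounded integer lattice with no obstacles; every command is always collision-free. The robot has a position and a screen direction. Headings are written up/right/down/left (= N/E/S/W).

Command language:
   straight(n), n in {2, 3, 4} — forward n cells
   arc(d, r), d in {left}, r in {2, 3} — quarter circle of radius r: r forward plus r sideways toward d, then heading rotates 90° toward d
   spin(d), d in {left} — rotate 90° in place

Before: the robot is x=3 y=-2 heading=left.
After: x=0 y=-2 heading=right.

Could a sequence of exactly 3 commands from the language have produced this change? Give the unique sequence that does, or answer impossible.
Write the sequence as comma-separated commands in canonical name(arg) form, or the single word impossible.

key: cell and facing (now E) both changed — the 3 commands mix motion and turning
t0: x=3 y=-2 heading=left
t=1 straight(3) ⇒ x=0 y=-2 heading=left
t=2 spin(left) ⇒ x=0 y=-2 heading=down
t=3 spin(left) ⇒ x=0 y=-2 heading=right
no other 3-command option fits: unique.

straight(3), spin(left), spin(left)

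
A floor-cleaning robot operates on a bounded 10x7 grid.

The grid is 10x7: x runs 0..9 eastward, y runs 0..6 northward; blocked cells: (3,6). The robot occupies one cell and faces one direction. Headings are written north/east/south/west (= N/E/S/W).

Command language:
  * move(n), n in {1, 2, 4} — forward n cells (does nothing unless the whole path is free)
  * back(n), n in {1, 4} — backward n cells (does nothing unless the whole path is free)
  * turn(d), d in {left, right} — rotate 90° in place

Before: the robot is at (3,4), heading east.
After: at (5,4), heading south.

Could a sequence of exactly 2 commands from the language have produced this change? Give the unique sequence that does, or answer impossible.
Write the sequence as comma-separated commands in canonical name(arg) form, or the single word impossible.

key: cell and facing (now S) both changed — the 2 commands mix motion and turning
initial: at (3,4), heading east
t=1 move(2) ⇒ at (5,4), heading east
t=2 turn(right) ⇒ at (5,4), heading south
no rival 2-sequence matches.

move(2), turn(right)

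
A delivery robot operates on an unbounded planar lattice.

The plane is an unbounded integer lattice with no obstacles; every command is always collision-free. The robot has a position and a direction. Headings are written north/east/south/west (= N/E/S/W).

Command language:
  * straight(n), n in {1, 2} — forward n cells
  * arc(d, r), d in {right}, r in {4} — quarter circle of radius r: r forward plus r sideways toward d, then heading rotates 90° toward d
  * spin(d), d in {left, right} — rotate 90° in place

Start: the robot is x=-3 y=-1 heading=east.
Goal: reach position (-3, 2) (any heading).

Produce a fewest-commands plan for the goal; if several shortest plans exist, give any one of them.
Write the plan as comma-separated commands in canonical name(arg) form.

from: x=-3 y=-1 heading=east
t=1 spin(left) ⇒ x=-3 y=-1 heading=north
t=2 straight(2) ⇒ x=-3 y=1 heading=north
t=3 straight(1) ⇒ x=-3 y=2 heading=north
shorter routes all fall short; 3 is best.

spin(left), straight(2), straight(1)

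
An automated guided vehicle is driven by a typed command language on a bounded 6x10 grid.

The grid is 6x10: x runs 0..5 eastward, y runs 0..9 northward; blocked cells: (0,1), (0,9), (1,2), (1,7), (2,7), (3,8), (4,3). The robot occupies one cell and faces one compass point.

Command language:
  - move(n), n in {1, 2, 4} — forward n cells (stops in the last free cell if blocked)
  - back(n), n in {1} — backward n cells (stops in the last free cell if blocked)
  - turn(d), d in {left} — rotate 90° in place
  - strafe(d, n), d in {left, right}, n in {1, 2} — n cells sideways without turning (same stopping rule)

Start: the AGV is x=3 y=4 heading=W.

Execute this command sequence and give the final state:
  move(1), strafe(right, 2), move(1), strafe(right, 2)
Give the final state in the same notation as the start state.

start: x=3 y=4 heading=W
step 1 (move(1)): x=2 y=4 heading=W
step 2 (strafe(right, 2)): x=2 y=6 heading=W
step 3 (move(1)): x=1 y=6 heading=W
step 4 (strafe(right, 2)): x=1 y=6 heading=W

x=1 y=6 heading=W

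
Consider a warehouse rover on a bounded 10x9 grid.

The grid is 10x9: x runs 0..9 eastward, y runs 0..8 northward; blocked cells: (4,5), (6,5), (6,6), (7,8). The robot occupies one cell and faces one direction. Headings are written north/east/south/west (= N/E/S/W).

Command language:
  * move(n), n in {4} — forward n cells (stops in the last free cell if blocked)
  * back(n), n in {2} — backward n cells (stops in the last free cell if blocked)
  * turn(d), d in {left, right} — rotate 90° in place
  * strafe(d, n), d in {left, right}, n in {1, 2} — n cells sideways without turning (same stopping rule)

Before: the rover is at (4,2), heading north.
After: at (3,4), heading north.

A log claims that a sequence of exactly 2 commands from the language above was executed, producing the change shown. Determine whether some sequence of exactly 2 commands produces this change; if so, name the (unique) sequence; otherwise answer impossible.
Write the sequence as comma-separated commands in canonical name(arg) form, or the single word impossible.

move(4), strafe(left, 1)

key: move(4) is stopped early by the blocked cell at (4,5)
initial: at (4,2), heading north
t=1 move(4) ⇒ at (4,4), heading north
t=2 strafe(left, 1) ⇒ at (3,4), heading north
all 64 alternatives checked — unique.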